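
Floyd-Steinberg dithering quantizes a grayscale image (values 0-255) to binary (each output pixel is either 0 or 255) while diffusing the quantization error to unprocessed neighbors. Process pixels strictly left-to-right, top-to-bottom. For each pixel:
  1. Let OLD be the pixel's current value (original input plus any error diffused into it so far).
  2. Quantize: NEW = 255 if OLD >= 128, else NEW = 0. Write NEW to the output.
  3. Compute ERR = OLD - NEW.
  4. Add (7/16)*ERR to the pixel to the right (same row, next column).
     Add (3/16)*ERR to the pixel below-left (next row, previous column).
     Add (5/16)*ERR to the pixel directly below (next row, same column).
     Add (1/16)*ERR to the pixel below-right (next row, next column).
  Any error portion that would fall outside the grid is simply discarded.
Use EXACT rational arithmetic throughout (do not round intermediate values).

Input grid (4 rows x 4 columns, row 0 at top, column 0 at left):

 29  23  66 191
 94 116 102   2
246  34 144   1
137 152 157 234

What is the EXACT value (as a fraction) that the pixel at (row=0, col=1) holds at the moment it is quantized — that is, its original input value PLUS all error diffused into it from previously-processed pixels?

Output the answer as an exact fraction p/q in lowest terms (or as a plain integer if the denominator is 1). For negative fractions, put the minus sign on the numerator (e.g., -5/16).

Answer: 571/16

Derivation:
(0,0): OLD=29 → NEW=0, ERR=29
(0,1): OLD=571/16 → NEW=0, ERR=571/16
Target (0,1): original=23, with diffused error = 571/16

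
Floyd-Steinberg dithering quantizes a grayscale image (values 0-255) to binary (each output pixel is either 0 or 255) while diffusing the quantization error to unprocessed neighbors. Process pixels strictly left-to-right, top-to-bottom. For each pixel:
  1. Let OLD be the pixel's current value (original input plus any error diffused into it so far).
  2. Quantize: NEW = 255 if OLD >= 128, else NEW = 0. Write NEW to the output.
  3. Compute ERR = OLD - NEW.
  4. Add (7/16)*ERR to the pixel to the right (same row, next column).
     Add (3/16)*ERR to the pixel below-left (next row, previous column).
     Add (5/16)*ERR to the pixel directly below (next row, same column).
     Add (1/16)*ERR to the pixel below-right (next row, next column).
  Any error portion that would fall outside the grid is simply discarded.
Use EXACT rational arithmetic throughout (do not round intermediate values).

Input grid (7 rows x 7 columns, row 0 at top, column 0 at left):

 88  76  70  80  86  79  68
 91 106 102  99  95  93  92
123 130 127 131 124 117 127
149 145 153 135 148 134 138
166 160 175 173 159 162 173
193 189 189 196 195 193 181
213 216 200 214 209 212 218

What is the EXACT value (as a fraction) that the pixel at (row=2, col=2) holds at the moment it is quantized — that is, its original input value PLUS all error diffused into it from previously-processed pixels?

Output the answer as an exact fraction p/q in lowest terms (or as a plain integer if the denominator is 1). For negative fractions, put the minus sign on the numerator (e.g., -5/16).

(0,0): OLD=88 → NEW=0, ERR=88
(0,1): OLD=229/2 → NEW=0, ERR=229/2
(0,2): OLD=3843/32 → NEW=0, ERR=3843/32
(0,3): OLD=67861/512 → NEW=255, ERR=-62699/512
(0,4): OLD=265619/8192 → NEW=0, ERR=265619/8192
(0,5): OLD=12214021/131072 → NEW=0, ERR=12214021/131072
(0,6): OLD=228104483/2097152 → NEW=0, ERR=228104483/2097152
(1,0): OLD=4479/32 → NEW=255, ERR=-3681/32
(1,1): OLD=30585/256 → NEW=0, ERR=30585/256
(1,2): OLD=1441741/8192 → NEW=255, ERR=-647219/8192
(1,3): OLD=1302585/32768 → NEW=0, ERR=1302585/32768
(1,4): OLD=277542459/2097152 → NEW=255, ERR=-257231301/2097152
(1,5): OLD=1524688331/16777216 → NEW=0, ERR=1524688331/16777216
(1,6): OLD=46056454277/268435456 → NEW=255, ERR=-22394587003/268435456
(2,0): OLD=448323/4096 → NEW=0, ERR=448323/4096
(2,1): OLD=25325489/131072 → NEW=255, ERR=-8097871/131072
(2,2): OLD=189166227/2097152 → NEW=0, ERR=189166227/2097152
Target (2,2): original=127, with diffused error = 189166227/2097152

Answer: 189166227/2097152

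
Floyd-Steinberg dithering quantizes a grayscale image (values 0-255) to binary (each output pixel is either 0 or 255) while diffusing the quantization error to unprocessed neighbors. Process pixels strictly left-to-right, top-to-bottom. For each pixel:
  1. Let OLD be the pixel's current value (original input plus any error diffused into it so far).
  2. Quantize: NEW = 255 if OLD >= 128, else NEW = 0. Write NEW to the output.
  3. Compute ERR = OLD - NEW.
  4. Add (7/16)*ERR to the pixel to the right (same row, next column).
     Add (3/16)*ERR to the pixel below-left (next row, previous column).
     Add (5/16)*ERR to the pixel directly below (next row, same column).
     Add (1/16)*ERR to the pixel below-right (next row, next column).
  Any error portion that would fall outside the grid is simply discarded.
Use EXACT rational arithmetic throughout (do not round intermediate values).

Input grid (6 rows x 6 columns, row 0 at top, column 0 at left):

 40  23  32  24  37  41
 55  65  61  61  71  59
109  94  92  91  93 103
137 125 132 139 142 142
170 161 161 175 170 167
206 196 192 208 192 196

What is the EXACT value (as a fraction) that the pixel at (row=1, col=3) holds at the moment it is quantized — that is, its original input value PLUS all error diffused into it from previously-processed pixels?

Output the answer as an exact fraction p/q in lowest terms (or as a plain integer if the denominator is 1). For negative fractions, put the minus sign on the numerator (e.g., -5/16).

Answer: 1287573/32768

Derivation:
(0,0): OLD=40 → NEW=0, ERR=40
(0,1): OLD=81/2 → NEW=0, ERR=81/2
(0,2): OLD=1591/32 → NEW=0, ERR=1591/32
(0,3): OLD=23425/512 → NEW=0, ERR=23425/512
(0,4): OLD=467079/8192 → NEW=0, ERR=467079/8192
(0,5): OLD=8643505/131072 → NEW=0, ERR=8643505/131072
(1,0): OLD=2403/32 → NEW=0, ERR=2403/32
(1,1): OLD=31317/256 → NEW=0, ERR=31317/256
(1,2): OLD=1156441/8192 → NEW=255, ERR=-932519/8192
(1,3): OLD=1287573/32768 → NEW=0, ERR=1287573/32768
Target (1,3): original=61, with diffused error = 1287573/32768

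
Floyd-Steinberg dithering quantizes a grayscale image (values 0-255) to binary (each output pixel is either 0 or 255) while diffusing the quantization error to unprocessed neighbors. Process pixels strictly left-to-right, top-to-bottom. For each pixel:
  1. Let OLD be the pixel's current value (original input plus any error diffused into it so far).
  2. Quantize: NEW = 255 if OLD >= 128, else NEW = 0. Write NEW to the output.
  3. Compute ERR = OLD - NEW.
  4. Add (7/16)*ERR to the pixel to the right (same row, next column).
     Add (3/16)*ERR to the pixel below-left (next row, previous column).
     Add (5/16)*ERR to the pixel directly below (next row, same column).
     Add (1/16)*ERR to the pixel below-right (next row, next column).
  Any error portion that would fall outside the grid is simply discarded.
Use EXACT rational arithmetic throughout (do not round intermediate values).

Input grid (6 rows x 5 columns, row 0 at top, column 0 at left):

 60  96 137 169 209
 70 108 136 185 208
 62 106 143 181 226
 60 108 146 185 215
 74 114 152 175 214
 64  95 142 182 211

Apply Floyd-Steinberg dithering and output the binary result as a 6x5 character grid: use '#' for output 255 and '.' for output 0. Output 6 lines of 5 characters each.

(0,0): OLD=60 → NEW=0, ERR=60
(0,1): OLD=489/4 → NEW=0, ERR=489/4
(0,2): OLD=12191/64 → NEW=255, ERR=-4129/64
(0,3): OLD=144153/1024 → NEW=255, ERR=-116967/1024
(0,4): OLD=2605487/16384 → NEW=255, ERR=-1572433/16384
(1,0): OLD=7147/64 → NEW=0, ERR=7147/64
(1,1): OLD=95597/512 → NEW=255, ERR=-34963/512
(1,2): OLD=1182705/16384 → NEW=0, ERR=1182705/16384
(1,3): OLD=10410973/65536 → NEW=255, ERR=-6300707/65536
(1,4): OLD=135064311/1048576 → NEW=255, ERR=-132322569/1048576
(2,0): OLD=688895/8192 → NEW=0, ERR=688895/8192
(2,1): OLD=37215461/262144 → NEW=255, ERR=-29631259/262144
(2,2): OLD=393473519/4194304 → NEW=0, ERR=393473519/4194304
(2,3): OLD=11599694429/67108864 → NEW=255, ERR=-5513065891/67108864
(2,4): OLD=155279044939/1073741824 → NEW=255, ERR=-118525120181/1073741824
(3,0): OLD=272987663/4194304 → NEW=0, ERR=272987663/4194304
(3,1): OLD=4160652515/33554432 → NEW=0, ERR=4160652515/33554432
(3,2): OLD=222368523057/1073741824 → NEW=255, ERR=-51435642063/1073741824
(3,3): OLD=265291861705/2147483648 → NEW=0, ERR=265291861705/2147483648
(3,4): OLD=7882717470733/34359738368 → NEW=255, ERR=-879015813107/34359738368
(4,0): OLD=63129911553/536870912 → NEW=0, ERR=63129911553/536870912
(4,1): OLD=3423606166657/17179869184 → NEW=255, ERR=-957260475263/17179869184
(4,2): OLD=39463025932207/274877906944 → NEW=255, ERR=-30630840338513/274877906944
(4,3): OLD=690765144682113/4398046511104 → NEW=255, ERR=-430736715649407/4398046511104
(4,4): OLD=12024501856857607/70368744177664 → NEW=255, ERR=-5919527908446713/70368744177664
(5,0): OLD=24821190467107/274877906944 → NEW=0, ERR=24821190467107/274877906944
(5,1): OLD=227705953751593/2199023255552 → NEW=0, ERR=227705953751593/2199023255552
(5,2): OLD=9192508970054001/70368744177664 → NEW=255, ERR=-8751520795250319/70368744177664
(5,3): OLD=20898530343663327/281474976710656 → NEW=0, ERR=20898530343663327/281474976710656
(5,4): OLD=950591525810321637/4503599627370496 → NEW=255, ERR=-197826379169154843/4503599627370496
Row 0: ..###
Row 1: .#.##
Row 2: .#.##
Row 3: ..#.#
Row 4: .####
Row 5: ..#.#

Answer: ..###
.#.##
.#.##
..#.#
.####
..#.#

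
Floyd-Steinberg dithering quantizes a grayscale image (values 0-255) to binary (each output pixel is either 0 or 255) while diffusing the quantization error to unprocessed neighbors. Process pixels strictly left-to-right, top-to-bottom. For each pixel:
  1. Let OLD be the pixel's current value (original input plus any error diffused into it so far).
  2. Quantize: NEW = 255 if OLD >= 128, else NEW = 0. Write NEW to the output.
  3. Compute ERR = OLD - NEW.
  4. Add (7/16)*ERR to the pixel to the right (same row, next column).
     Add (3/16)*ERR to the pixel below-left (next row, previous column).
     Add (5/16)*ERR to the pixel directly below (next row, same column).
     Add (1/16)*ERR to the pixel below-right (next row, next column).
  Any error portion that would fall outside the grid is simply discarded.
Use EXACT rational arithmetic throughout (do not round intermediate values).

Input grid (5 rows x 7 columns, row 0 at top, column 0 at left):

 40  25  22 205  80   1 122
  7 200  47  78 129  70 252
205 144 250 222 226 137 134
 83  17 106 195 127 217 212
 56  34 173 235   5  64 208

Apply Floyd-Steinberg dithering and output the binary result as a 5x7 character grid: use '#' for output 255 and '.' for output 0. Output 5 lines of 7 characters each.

Answer: ...#..#
.#..#.#
#####.#
...#.##
..##..#

Derivation:
(0,0): OLD=40 → NEW=0, ERR=40
(0,1): OLD=85/2 → NEW=0, ERR=85/2
(0,2): OLD=1299/32 → NEW=0, ERR=1299/32
(0,3): OLD=114053/512 → NEW=255, ERR=-16507/512
(0,4): OLD=539811/8192 → NEW=0, ERR=539811/8192
(0,5): OLD=3909749/131072 → NEW=0, ERR=3909749/131072
(0,6): OLD=283220787/2097152 → NEW=255, ERR=-251552973/2097152
(1,0): OLD=879/32 → NEW=0, ERR=879/32
(1,1): OLD=60265/256 → NEW=255, ERR=-5015/256
(1,2): OLD=390973/8192 → NEW=0, ERR=390973/8192
(1,3): OLD=3397961/32768 → NEW=0, ERR=3397961/32768
(1,4): OLD=416363851/2097152 → NEW=255, ERR=-118409909/2097152
(1,5): OLD=608126747/16777216 → NEW=0, ERR=608126747/16777216
(1,6): OLD=62340951093/268435456 → NEW=255, ERR=-6110090187/268435456
(2,0): OLD=859795/4096 → NEW=255, ERR=-184685/4096
(2,1): OLD=16884321/131072 → NEW=255, ERR=-16539039/131072
(2,2): OLD=478000419/2097152 → NEW=255, ERR=-56773341/2097152
(2,3): OLD=3941938699/16777216 → NEW=255, ERR=-336251381/16777216
(2,4): OLD=28570196651/134217728 → NEW=255, ERR=-5655323989/134217728
(2,5): OLD=524399384553/4294967296 → NEW=0, ERR=524399384553/4294967296
(2,6): OLD=12546078806767/68719476736 → NEW=255, ERR=-4977387760913/68719476736
(3,0): OLD=94896899/2097152 → NEW=0, ERR=94896899/2097152
(3,1): OLD=-176649113/16777216 → NEW=0, ERR=-176649113/16777216
(3,2): OLD=10910464885/134217728 → NEW=0, ERR=10910464885/134217728
(3,3): OLD=115270761131/536870912 → NEW=255, ERR=-21631321429/536870912
(3,4): OLD=8098285507331/68719476736 → NEW=0, ERR=8098285507331/68719476736
(3,5): OLD=159703141688921/549755813888 → NEW=255, ERR=19515409147481/549755813888
(3,6): OLD=1869407195526727/8796093022208 → NEW=255, ERR=-373596525136313/8796093022208
(4,0): OLD=18298314157/268435456 → NEW=0, ERR=18298314157/268435456
(4,1): OLD=337594750505/4294967296 → NEW=0, ERR=337594750505/4294967296
(4,2): OLD=15432933223239/68719476736 → NEW=255, ERR=-2090533344441/68719476736
(4,3): OLD=129894233972413/549755813888 → NEW=255, ERR=-10293498569027/549755813888
(4,4): OLD=166126574860119/4398046511104 → NEW=0, ERR=166126574860119/4398046511104
(4,5): OLD=12809995004110567/140737488355328 → NEW=0, ERR=12809995004110567/140737488355328
(4,6): OLD=533152549006155649/2251799813685248 → NEW=255, ERR=-41056403483582591/2251799813685248
Row 0: ...#..#
Row 1: .#..#.#
Row 2: #####.#
Row 3: ...#.##
Row 4: ..##..#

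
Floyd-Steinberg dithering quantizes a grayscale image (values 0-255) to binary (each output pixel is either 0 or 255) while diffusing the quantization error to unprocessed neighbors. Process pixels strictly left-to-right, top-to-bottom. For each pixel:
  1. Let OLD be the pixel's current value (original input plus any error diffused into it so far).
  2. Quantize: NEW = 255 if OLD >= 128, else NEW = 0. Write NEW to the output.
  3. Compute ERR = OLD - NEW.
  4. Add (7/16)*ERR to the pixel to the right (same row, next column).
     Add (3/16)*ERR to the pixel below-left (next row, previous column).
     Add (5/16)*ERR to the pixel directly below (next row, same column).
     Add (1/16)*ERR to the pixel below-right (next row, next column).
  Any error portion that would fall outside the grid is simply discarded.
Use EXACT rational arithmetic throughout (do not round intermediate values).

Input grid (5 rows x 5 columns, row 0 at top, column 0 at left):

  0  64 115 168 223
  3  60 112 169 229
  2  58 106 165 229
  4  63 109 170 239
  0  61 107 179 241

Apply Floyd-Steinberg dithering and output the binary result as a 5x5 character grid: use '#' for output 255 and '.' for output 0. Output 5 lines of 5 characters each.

Answer: ..#.#
..###
...##
..#.#
..###

Derivation:
(0,0): OLD=0 → NEW=0, ERR=0
(0,1): OLD=64 → NEW=0, ERR=64
(0,2): OLD=143 → NEW=255, ERR=-112
(0,3): OLD=119 → NEW=0, ERR=119
(0,4): OLD=4401/16 → NEW=255, ERR=321/16
(1,0): OLD=15 → NEW=0, ERR=15
(1,1): OLD=1049/16 → NEW=0, ERR=1049/16
(1,2): OLD=33791/256 → NEW=255, ERR=-31489/256
(1,3): OLD=610857/4096 → NEW=255, ERR=-433623/4096
(1,4): OLD=12870687/65536 → NEW=255, ERR=-3840993/65536
(2,0): OLD=4859/256 → NEW=0, ERR=4859/256
(2,1): OLD=132437/2048 → NEW=0, ERR=132437/2048
(2,2): OLD=5249489/65536 → NEW=0, ERR=5249489/65536
(2,3): OLD=38871865/262144 → NEW=255, ERR=-27974855/262144
(2,4): OLD=660099899/4194304 → NEW=255, ERR=-409447621/4194304
(3,0): OLD=722743/32768 → NEW=0, ERR=722743/32768
(3,1): OLD=114360981/1048576 → NEW=0, ERR=114360981/1048576
(3,2): OLD=2781312015/16777216 → NEW=255, ERR=-1496878065/16777216
(3,3): OLD=22634425197/268435456 → NEW=0, ERR=22634425197/268435456
(3,4): OLD=1025268669883/4294967296 → NEW=255, ERR=-69947990597/4294967296
(4,0): OLD=458721823/16777216 → NEW=0, ERR=458721823/16777216
(4,1): OLD=12306952139/134217728 → NEW=0, ERR=12306952139/134217728
(4,2): OLD=609288272145/4294967296 → NEW=255, ERR=-485928388335/4294967296
(4,3): OLD=1264624609591/8589934592 → NEW=255, ERR=-925808711369/8589934592
(4,4): OLD=26666948507503/137438953472 → NEW=255, ERR=-8379984627857/137438953472
Row 0: ..#.#
Row 1: ..###
Row 2: ...##
Row 3: ..#.#
Row 4: ..###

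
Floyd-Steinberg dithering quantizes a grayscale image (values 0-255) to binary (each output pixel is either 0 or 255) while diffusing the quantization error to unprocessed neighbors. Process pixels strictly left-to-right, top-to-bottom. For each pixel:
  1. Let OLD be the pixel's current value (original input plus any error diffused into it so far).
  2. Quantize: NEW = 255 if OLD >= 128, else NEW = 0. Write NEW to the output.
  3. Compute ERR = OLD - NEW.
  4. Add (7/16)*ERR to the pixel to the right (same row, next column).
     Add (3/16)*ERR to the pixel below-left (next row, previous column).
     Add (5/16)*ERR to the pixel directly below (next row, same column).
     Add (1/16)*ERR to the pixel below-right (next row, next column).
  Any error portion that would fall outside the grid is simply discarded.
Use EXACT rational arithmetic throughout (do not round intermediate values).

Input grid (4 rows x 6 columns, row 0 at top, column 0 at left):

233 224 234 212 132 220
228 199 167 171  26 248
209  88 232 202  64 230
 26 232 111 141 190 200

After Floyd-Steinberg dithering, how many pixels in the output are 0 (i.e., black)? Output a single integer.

(0,0): OLD=233 → NEW=255, ERR=-22
(0,1): OLD=1715/8 → NEW=255, ERR=-325/8
(0,2): OLD=27677/128 → NEW=255, ERR=-4963/128
(0,3): OLD=399435/2048 → NEW=255, ERR=-122805/2048
(0,4): OLD=3465741/32768 → NEW=0, ERR=3465741/32768
(0,5): OLD=139603547/524288 → NEW=255, ERR=5910107/524288
(1,0): OLD=27329/128 → NEW=255, ERR=-5311/128
(1,1): OLD=163335/1024 → NEW=255, ERR=-97785/1024
(1,2): OLD=3254611/32768 → NEW=0, ERR=3254611/32768
(1,3): OLD=27934455/131072 → NEW=255, ERR=-5488905/131072
(1,4): OLD=327965989/8388608 → NEW=0, ERR=327965989/8388608
(1,5): OLD=36941796723/134217728 → NEW=255, ERR=2716276083/134217728
(2,0): OLD=2918461/16384 → NEW=255, ERR=-1259459/16384
(2,1): OLD=21263535/524288 → NEW=0, ERR=21263535/524288
(2,2): OLD=2239437901/8388608 → NEW=255, ERR=100342861/8388608
(2,3): OLD=13937504933/67108864 → NEW=255, ERR=-3175255387/67108864
(2,4): OLD=121750846703/2147483648 → NEW=0, ERR=121750846703/2147483648
(2,5): OLD=9056257131385/34359738368 → NEW=255, ERR=294523847545/34359738368
(3,0): OLD=80380973/8388608 → NEW=0, ERR=80380973/8388608
(3,1): OLD=16529224041/67108864 → NEW=255, ERR=-583536279/67108864
(3,2): OLD=56155134635/536870912 → NEW=0, ERR=56155134635/536870912
(3,3): OLD=6299966330273/34359738368 → NEW=255, ERR=-2461766953567/34359738368
(3,4): OLD=48109572242241/274877906944 → NEW=255, ERR=-21984294028479/274877906944
(3,5): OLD=753084306301231/4398046511104 → NEW=255, ERR=-368417554030289/4398046511104
Output grid:
  Row 0: ####.#  (1 black, running=1)
  Row 1: ##.#.#  (2 black, running=3)
  Row 2: #.##.#  (2 black, running=5)
  Row 3: .#.###  (2 black, running=7)

Answer: 7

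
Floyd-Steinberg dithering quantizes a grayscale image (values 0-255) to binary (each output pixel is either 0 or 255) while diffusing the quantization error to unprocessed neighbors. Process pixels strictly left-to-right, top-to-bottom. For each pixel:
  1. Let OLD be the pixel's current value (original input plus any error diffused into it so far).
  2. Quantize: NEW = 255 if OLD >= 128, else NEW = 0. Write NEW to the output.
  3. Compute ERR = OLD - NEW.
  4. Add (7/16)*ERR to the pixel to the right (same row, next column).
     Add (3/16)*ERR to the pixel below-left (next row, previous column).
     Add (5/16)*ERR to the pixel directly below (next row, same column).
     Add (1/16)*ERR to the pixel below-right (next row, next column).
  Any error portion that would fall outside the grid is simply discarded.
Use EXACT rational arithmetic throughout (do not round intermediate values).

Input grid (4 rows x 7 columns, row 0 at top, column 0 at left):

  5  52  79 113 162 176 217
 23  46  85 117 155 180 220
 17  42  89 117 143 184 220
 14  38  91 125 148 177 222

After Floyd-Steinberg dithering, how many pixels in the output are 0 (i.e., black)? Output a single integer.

(0,0): OLD=5 → NEW=0, ERR=5
(0,1): OLD=867/16 → NEW=0, ERR=867/16
(0,2): OLD=26293/256 → NEW=0, ERR=26293/256
(0,3): OLD=646899/4096 → NEW=255, ERR=-397581/4096
(0,4): OLD=7833765/65536 → NEW=0, ERR=7833765/65536
(0,5): OLD=239385731/1048576 → NEW=255, ERR=-28001149/1048576
(0,6): OLD=3444647829/16777216 → NEW=255, ERR=-833542251/16777216
(1,0): OLD=8889/256 → NEW=0, ERR=8889/256
(1,1): OLD=200079/2048 → NEW=0, ERR=200079/2048
(1,2): OLD=9504315/65536 → NEW=255, ERR=-7207365/65536
(1,3): OLD=17664415/262144 → NEW=0, ERR=17664415/262144
(1,4): OLD=3535989117/16777216 → NEW=255, ERR=-742200963/16777216
(1,5): OLD=20193850253/134217728 → NEW=255, ERR=-14031670387/134217728
(1,6): OLD=337298872739/2147483648 → NEW=255, ERR=-210309457501/2147483648
(2,0): OLD=1512853/32768 → NEW=0, ERR=1512853/32768
(2,1): OLD=77886263/1048576 → NEW=0, ERR=77886263/1048576
(2,2): OLD=1776200293/16777216 → NEW=0, ERR=1776200293/16777216
(2,3): OLD=22710637437/134217728 → NEW=255, ERR=-11514883203/134217728
(2,4): OLD=81873555021/1073741824 → NEW=0, ERR=81873555021/1073741824
(2,5): OLD=5619957903279/34359738368 → NEW=255, ERR=-3141775380561/34359738368
(2,6): OLD=78536987172281/549755813888 → NEW=255, ERR=-61650745369159/549755813888
(3,0): OLD=710596293/16777216 → NEW=0, ERR=710596293/16777216
(3,1): OLD=13754402017/134217728 → NEW=0, ERR=13754402017/134217728
(3,2): OLD=169087314931/1073741824 → NEW=255, ERR=-104716850189/1073741824
(3,3): OLD=328291963093/4294967296 → NEW=0, ERR=328291963093/4294967296
(3,4): OLD=100474842950341/549755813888 → NEW=255, ERR=-39712889591099/549755813888
(3,5): OLD=442271615705759/4398046511104 → NEW=0, ERR=442271615705759/4398046511104
(3,6): OLD=15849585453903553/70368744177664 → NEW=255, ERR=-2094444311400767/70368744177664
Output grid:
  Row 0: ...#.##  (4 black, running=4)
  Row 1: ..#.###  (3 black, running=7)
  Row 2: ...#.##  (4 black, running=11)
  Row 3: ..#.#.#  (4 black, running=15)

Answer: 15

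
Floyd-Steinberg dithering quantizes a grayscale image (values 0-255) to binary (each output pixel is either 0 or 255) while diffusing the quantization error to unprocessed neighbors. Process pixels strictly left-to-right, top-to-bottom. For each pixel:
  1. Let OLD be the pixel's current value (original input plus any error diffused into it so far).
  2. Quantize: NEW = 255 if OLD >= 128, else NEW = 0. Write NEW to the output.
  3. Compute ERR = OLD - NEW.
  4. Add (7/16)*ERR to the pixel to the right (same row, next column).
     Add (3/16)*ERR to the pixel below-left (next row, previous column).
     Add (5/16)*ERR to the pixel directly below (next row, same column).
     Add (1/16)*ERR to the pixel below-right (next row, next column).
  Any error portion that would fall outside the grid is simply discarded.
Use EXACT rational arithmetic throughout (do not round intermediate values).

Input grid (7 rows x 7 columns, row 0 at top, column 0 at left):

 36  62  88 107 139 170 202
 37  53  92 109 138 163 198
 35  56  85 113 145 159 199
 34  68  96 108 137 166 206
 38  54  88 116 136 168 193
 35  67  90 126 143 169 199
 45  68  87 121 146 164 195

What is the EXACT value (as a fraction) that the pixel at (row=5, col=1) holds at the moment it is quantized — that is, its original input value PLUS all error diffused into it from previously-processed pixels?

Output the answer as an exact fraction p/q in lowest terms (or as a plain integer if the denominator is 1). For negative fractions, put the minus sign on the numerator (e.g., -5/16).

(0,0): OLD=36 → NEW=0, ERR=36
(0,1): OLD=311/4 → NEW=0, ERR=311/4
(0,2): OLD=7809/64 → NEW=0, ERR=7809/64
(0,3): OLD=164231/1024 → NEW=255, ERR=-96889/1024
(0,4): OLD=1599153/16384 → NEW=0, ERR=1599153/16384
(0,5): OLD=55758551/262144 → NEW=255, ERR=-11088169/262144
(0,6): OLD=769632225/4194304 → NEW=255, ERR=-299915295/4194304
(1,0): OLD=4021/64 → NEW=0, ERR=4021/64
(1,1): OLD=66515/512 → NEW=255, ERR=-64045/512
(1,2): OLD=1024367/16384 → NEW=0, ERR=1024367/16384
(1,3): OLD=8697427/65536 → NEW=255, ERR=-8014253/65536
(1,4): OLD=424279017/4194304 → NEW=0, ERR=424279017/4194304
(1,5): OLD=6265640857/33554432 → NEW=255, ERR=-2290739303/33554432
(1,6): OLD=76849368023/536870912 → NEW=255, ERR=-60052714537/536870912
(2,0): OLD=255425/8192 → NEW=0, ERR=255425/8192
(2,1): OLD=12111291/262144 → NEW=0, ERR=12111291/262144
(2,2): OLD=394282161/4194304 → NEW=0, ERR=394282161/4194304
(2,3): OLD=4656895401/33554432 → NEW=255, ERR=-3899484759/33554432
(2,4): OLD=28272767081/268435456 → NEW=0, ERR=28272767081/268435456
(2,5): OLD=1452508765587/8589934592 → NEW=255, ERR=-737924555373/8589934592
(2,6): OLD=16794233428789/137438953472 → NEW=0, ERR=16794233428789/137438953472
(3,0): OLD=219808209/4194304 → NEW=0, ERR=219808209/4194304
(3,1): OLD=4192293789/33554432 → NEW=0, ERR=4192293789/33554432
(3,2): OLD=43254370743/268435456 → NEW=255, ERR=-25196670537/268435456
(3,3): OLD=60388185849/1073741824 → NEW=0, ERR=60388185849/1073741824
(3,4): OLD=23522476001745/137438953472 → NEW=255, ERR=-11524457133615/137438953472
(3,5): OLD=145095526544163/1099511627776 → NEW=255, ERR=-135279938538717/1099511627776
(3,6): OLD=3254345749442493/17592186044416 → NEW=255, ERR=-1231661691883587/17592186044416
(4,0): OLD=41770304383/536870912 → NEW=0, ERR=41770304383/536870912
(4,1): OLD=968587529299/8589934592 → NEW=0, ERR=968587529299/8589934592
(4,2): OLD=17365816995069/137438953472 → NEW=0, ERR=17365816995069/137438953472
(4,3): OLD=183910894418543/1099511627776 → NEW=255, ERR=-96464570664337/1099511627776
(4,4): OLD=456152354369421/8796093022208 → NEW=0, ERR=456152354369421/8796093022208
(4,5): OLD=37681418376711261/281474976710656 → NEW=255, ERR=-34094700684506019/281474976710656
(4,6): OLD=497367223674365083/4503599627370496 → NEW=0, ERR=497367223674365083/4503599627370496
(5,0): OLD=11057750310057/137438953472 → NEW=0, ERR=11057750310057/137438953472
(5,1): OLD=182508230771779/1099511627776 → NEW=255, ERR=-97867234311101/1099511627776
Target (5,1): original=67, with diffused error = 182508230771779/1099511627776

Answer: 182508230771779/1099511627776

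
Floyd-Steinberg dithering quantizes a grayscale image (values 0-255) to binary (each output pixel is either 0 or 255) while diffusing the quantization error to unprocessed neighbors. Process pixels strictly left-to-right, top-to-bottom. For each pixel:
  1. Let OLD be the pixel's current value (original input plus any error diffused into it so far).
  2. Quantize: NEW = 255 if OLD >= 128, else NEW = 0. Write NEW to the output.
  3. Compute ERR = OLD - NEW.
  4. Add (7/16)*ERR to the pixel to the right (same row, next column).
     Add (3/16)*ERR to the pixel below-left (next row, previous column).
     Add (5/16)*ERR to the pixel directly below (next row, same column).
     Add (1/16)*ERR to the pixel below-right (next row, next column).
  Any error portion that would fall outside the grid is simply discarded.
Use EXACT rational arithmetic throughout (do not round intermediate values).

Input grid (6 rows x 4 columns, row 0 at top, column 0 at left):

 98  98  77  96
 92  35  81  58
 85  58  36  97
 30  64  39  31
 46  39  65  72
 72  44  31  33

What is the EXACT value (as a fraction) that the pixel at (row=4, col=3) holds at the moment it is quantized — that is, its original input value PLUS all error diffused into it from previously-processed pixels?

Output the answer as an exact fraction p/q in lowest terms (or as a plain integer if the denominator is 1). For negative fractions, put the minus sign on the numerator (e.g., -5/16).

Answer: 578451925982233/8796093022208

Derivation:
(0,0): OLD=98 → NEW=0, ERR=98
(0,1): OLD=1127/8 → NEW=255, ERR=-913/8
(0,2): OLD=3465/128 → NEW=0, ERR=3465/128
(0,3): OLD=220863/2048 → NEW=0, ERR=220863/2048
(1,0): OLD=12957/128 → NEW=0, ERR=12957/128
(1,1): OLD=56139/1024 → NEW=0, ERR=56139/1024
(1,2): OLD=4146215/32768 → NEW=0, ERR=4146215/32768
(1,3): OLD=77988289/524288 → NEW=255, ERR=-55705151/524288
(2,0): OLD=2079337/16384 → NEW=0, ERR=2079337/16384
(2,1): OLD=84257299/524288 → NEW=255, ERR=-49436141/524288
(2,2): OLD=18657727/1048576 → NEW=0, ERR=18657727/1048576
(2,3): OLD=1333621411/16777216 → NEW=0, ERR=1333621411/16777216
(3,0): OLD=436043737/8388608 → NEW=0, ERR=436043737/8388608
(3,1): OLD=9199755463/134217728 → NEW=0, ERR=9199755463/134217728
(3,2): OLD=179442357561/2147483648 → NEW=0, ERR=179442357561/2147483648
(3,3): OLD=3212977120271/34359738368 → NEW=0, ERR=3212977120271/34359738368
(4,0): OLD=161267013157/2147483648 → NEW=0, ERR=161267013157/2147483648
(4,1): OLD=1927416797423/17179869184 → NEW=0, ERR=1927416797423/17179869184
(4,2): OLD=89067420430863/549755813888 → NEW=255, ERR=-51120312110577/549755813888
(4,3): OLD=578451925982233/8796093022208 → NEW=0, ERR=578451925982233/8796093022208
Target (4,3): original=72, with diffused error = 578451925982233/8796093022208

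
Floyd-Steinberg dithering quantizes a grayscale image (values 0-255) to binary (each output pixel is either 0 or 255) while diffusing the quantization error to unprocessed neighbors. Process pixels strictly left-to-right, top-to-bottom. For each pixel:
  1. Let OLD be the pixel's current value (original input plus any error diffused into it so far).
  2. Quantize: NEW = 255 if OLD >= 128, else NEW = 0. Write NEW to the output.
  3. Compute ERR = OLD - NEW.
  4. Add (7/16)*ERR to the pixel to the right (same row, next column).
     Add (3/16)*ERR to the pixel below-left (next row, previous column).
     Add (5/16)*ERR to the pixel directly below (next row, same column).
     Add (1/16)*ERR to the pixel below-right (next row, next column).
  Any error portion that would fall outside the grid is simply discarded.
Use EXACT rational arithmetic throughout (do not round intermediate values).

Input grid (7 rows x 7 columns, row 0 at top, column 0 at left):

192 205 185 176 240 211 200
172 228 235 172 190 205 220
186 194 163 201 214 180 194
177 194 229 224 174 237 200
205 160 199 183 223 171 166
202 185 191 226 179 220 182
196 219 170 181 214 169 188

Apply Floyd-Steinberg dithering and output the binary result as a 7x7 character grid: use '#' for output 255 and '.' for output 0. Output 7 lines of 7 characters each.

(0,0): OLD=192 → NEW=255, ERR=-63
(0,1): OLD=2839/16 → NEW=255, ERR=-1241/16
(0,2): OLD=38673/256 → NEW=255, ERR=-26607/256
(0,3): OLD=534647/4096 → NEW=255, ERR=-509833/4096
(0,4): OLD=12159809/65536 → NEW=255, ERR=-4551871/65536
(0,5): OLD=189386439/1048576 → NEW=255, ERR=-78000441/1048576
(0,6): OLD=2809440113/16777216 → NEW=255, ERR=-1468749967/16777216
(1,0): OLD=35269/256 → NEW=255, ERR=-30011/256
(1,1): OLD=264291/2048 → NEW=255, ERR=-257949/2048
(1,2): OLD=7813919/65536 → NEW=0, ERR=7813919/65536
(1,3): OLD=43449715/262144 → NEW=255, ERR=-23397005/262144
(1,4): OLD=1803886649/16777216 → NEW=0, ERR=1803886649/16777216
(1,5): OLD=27922455433/134217728 → NEW=255, ERR=-6303065207/134217728
(1,6): OLD=359590890983/2147483648 → NEW=255, ERR=-188017439257/2147483648
(2,0): OLD=4120561/32768 → NEW=0, ERR=4120561/32768
(2,1): OLD=235598699/1048576 → NEW=255, ERR=-31788181/1048576
(2,2): OLD=2724448513/16777216 → NEW=255, ERR=-1553741567/16777216
(2,3): OLD=21502158649/134217728 → NEW=255, ERR=-12723361991/134217728
(2,4): OLD=205882485257/1073741824 → NEW=255, ERR=-67921679863/1073741824
(2,5): OLD=4396449344899/34359738368 → NEW=0, ERR=4396449344899/34359738368
(2,6): OLD=120772793475013/549755813888 → NEW=255, ERR=-19414939066427/549755813888
(3,0): OLD=3533492449/16777216 → NEW=255, ERR=-744697631/16777216
(3,1): OLD=20884521549/134217728 → NEW=255, ERR=-13340999091/134217728
(3,2): OLD=146999062967/1073741824 → NEW=255, ERR=-126805102153/1073741824
(3,3): OLD=537129000657/4294967296 → NEW=0, ERR=537129000657/4294967296
(3,4): OLD=124801434240225/549755813888 → NEW=255, ERR=-15386298301215/549755813888
(3,5): OLD=1117832594228787/4398046511104 → NEW=255, ERR=-3669266102733/4398046511104
(3,6): OLD=13834211926303661/70368744177664 → NEW=255, ERR=-4109817839000659/70368744177664
(4,0): OLD=370423245327/2147483648 → NEW=255, ERR=-177185084913/2147483648
(4,1): OLD=2333830707523/34359738368 → NEW=0, ERR=2333830707523/34359738368
(4,2): OLD=114925205820365/549755813888 → NEW=255, ERR=-25262526721075/549755813888
(4,3): OLD=832763394615519/4398046511104 → NEW=255, ERR=-288738465716001/4398046511104
(4,4): OLD=6797310528961517/35184372088832 → NEW=255, ERR=-2174704353690643/35184372088832
(4,5): OLD=147490582130643565/1125899906842624 → NEW=255, ERR=-139613894114225555/1125899906842624
(4,6): OLD=1683368134532078091/18014398509481984 → NEW=0, ERR=1683368134532078091/18014398509481984
(5,0): OLD=103877359734905/549755813888 → NEW=255, ERR=-36310372806535/549755813888
(5,1): OLD=719332047081811/4398046511104 → NEW=255, ERR=-402169813249709/4398046511104
(5,2): OLD=4523627654878901/35184372088832 → NEW=255, ERR=-4448387227773259/35184372088832
(5,3): OLD=38198762739471465/281474976710656 → NEW=255, ERR=-33577356321745815/281474976710656
(5,4): OLD=1443699930031916515/18014398509481984 → NEW=0, ERR=1443699930031916515/18014398509481984
(5,5): OLD=33142063254484289971/144115188075855872 → NEW=255, ERR=-3607309704858957389/144115188075855872
(5,6): OLD=443876406677541850141/2305843009213693952 → NEW=255, ERR=-144113560671950107619/2305843009213693952
(6,0): OLD=11133349506811617/70368744177664 → NEW=255, ERR=-6810680258492703/70368744177664
(6,1): OLD=135385681643232981/1125899906842624 → NEW=0, ERR=135385681643232981/1125899906842624
(6,2): OLD=2792521813617971423/18014398509481984 → NEW=255, ERR=-1801149806299934497/18014398509481984
(6,3): OLD=15435210472938732161/144115188075855872 → NEW=0, ERR=15435210472938732161/144115188075855872
(6,4): OLD=78903917366533445251/288230376151711744 → NEW=255, ERR=5405171447846950531/288230376151711744
(6,5): OLD=6001557230632776075887/36893488147419103232 → NEW=255, ERR=-3406282246959095248273/36893488147419103232
(6,6): OLD=74679080480523094082841/590295810358705651712 → NEW=0, ERR=74679080480523094082841/590295810358705651712
Row 0: #######
Row 1: ##.#.##
Row 2: .####.#
Row 3: ###.###
Row 4: #.####.
Row 5: ####.##
Row 6: #.#.##.

Answer: #######
##.#.##
.####.#
###.###
#.####.
####.##
#.#.##.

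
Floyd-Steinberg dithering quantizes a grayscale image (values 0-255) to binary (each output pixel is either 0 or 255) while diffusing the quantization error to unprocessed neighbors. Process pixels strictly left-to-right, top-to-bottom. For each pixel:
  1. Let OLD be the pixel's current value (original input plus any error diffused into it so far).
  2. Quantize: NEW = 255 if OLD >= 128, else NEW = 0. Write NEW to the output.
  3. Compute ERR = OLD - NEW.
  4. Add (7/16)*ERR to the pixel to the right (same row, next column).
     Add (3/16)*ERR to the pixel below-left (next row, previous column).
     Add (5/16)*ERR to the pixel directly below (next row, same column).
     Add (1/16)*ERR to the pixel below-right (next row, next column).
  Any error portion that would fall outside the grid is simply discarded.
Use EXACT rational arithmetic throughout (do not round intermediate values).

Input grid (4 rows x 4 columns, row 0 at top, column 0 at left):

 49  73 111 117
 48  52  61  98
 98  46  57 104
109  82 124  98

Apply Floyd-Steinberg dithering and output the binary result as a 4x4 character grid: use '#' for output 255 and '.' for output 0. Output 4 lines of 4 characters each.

(0,0): OLD=49 → NEW=0, ERR=49
(0,1): OLD=1511/16 → NEW=0, ERR=1511/16
(0,2): OLD=38993/256 → NEW=255, ERR=-26287/256
(0,3): OLD=295223/4096 → NEW=0, ERR=295223/4096
(1,0): OLD=20741/256 → NEW=0, ERR=20741/256
(1,1): OLD=206371/2048 → NEW=0, ERR=206371/2048
(1,2): OLD=6056415/65536 → NEW=0, ERR=6056415/65536
(1,3): OLD=162043721/1048576 → NEW=255, ERR=-105343159/1048576
(2,0): OLD=4660017/32768 → NEW=255, ERR=-3695823/32768
(2,1): OLD=52991275/1048576 → NEW=0, ERR=52991275/1048576
(2,2): OLD=200173239/2097152 → NEW=0, ERR=200173239/2097152
(2,3): OLD=4031247291/33554432 → NEW=0, ERR=4031247291/33554432
(3,0): OLD=1396358689/16777216 → NEW=0, ERR=1396358689/16777216
(3,1): OLD=38937416575/268435456 → NEW=255, ERR=-29513624705/268435456
(3,2): OLD=564407146113/4294967296 → NEW=255, ERR=-530809514367/4294967296
(3,3): OLD=6008795179271/68719476736 → NEW=0, ERR=6008795179271/68719476736
Row 0: ..#.
Row 1: ...#
Row 2: #...
Row 3: .##.

Answer: ..#.
...#
#...
.##.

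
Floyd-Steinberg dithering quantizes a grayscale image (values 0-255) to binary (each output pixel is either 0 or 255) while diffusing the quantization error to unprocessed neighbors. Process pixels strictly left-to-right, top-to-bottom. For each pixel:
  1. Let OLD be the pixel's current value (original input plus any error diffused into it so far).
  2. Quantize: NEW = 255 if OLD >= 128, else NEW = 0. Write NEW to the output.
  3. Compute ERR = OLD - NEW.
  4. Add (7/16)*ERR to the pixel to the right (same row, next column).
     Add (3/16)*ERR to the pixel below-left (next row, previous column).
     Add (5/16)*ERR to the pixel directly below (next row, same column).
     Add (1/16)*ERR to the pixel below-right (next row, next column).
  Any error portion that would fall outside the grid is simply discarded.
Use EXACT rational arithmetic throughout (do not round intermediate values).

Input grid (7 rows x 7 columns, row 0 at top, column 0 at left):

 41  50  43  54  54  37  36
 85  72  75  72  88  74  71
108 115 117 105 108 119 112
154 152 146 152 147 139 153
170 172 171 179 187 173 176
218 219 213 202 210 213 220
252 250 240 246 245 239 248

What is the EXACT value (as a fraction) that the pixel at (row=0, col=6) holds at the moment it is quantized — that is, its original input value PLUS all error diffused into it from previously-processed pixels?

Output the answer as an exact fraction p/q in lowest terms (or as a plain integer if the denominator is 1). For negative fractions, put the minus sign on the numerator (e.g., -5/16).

(0,0): OLD=41 → NEW=0, ERR=41
(0,1): OLD=1087/16 → NEW=0, ERR=1087/16
(0,2): OLD=18617/256 → NEW=0, ERR=18617/256
(0,3): OLD=351503/4096 → NEW=0, ERR=351503/4096
(0,4): OLD=5999465/65536 → NEW=0, ERR=5999465/65536
(0,5): OLD=80793567/1048576 → NEW=0, ERR=80793567/1048576
(0,6): OLD=1169534745/16777216 → NEW=0, ERR=1169534745/16777216
Target (0,6): original=36, with diffused error = 1169534745/16777216

Answer: 1169534745/16777216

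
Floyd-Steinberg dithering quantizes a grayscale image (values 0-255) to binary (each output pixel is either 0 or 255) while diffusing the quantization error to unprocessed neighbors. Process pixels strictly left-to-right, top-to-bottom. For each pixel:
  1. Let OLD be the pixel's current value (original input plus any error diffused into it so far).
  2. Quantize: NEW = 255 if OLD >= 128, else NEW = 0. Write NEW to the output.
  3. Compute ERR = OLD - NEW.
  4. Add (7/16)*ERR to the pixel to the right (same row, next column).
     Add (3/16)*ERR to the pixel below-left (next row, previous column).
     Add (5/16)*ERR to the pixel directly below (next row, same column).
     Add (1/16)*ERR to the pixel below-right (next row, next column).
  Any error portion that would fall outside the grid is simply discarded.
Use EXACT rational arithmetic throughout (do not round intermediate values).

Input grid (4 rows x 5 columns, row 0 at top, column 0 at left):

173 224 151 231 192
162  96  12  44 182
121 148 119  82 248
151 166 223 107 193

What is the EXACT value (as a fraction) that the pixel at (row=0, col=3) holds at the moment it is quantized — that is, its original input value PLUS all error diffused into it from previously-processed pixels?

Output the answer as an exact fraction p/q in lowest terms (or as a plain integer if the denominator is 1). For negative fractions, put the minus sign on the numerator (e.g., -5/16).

(0,0): OLD=173 → NEW=255, ERR=-82
(0,1): OLD=1505/8 → NEW=255, ERR=-535/8
(0,2): OLD=15583/128 → NEW=0, ERR=15583/128
(0,3): OLD=582169/2048 → NEW=255, ERR=59929/2048
Target (0,3): original=231, with diffused error = 582169/2048

Answer: 582169/2048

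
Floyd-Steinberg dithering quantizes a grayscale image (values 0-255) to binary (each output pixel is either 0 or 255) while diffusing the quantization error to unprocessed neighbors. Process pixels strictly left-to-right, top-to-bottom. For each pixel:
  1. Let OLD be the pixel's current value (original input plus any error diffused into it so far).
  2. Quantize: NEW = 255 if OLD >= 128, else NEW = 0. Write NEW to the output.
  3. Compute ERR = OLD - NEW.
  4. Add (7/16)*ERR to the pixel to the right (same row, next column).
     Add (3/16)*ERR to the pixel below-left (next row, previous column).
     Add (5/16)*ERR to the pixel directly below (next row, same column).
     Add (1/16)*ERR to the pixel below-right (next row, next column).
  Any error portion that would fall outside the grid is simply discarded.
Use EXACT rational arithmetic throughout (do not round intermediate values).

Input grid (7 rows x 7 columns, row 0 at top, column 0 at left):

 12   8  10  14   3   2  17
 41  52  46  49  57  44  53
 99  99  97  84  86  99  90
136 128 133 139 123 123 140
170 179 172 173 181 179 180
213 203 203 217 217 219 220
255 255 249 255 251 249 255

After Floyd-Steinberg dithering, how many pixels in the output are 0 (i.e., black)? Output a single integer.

(0,0): OLD=12 → NEW=0, ERR=12
(0,1): OLD=53/4 → NEW=0, ERR=53/4
(0,2): OLD=1011/64 → NEW=0, ERR=1011/64
(0,3): OLD=21413/1024 → NEW=0, ERR=21413/1024
(0,4): OLD=199043/16384 → NEW=0, ERR=199043/16384
(0,5): OLD=1917589/262144 → NEW=0, ERR=1917589/262144
(0,6): OLD=84726291/4194304 → NEW=0, ERR=84726291/4194304
(1,0): OLD=3023/64 → NEW=0, ERR=3023/64
(1,1): OLD=41225/512 → NEW=0, ERR=41225/512
(1,2): OLD=1489501/16384 → NEW=0, ERR=1489501/16384
(1,3): OLD=6460137/65536 → NEW=0, ERR=6460137/65536
(1,4): OLD=447117099/4194304 → NEW=0, ERR=447117099/4194304
(1,5): OLD=3270575355/33554432 → NEW=0, ERR=3270575355/33554432
(1,6): OLD=54982688853/536870912 → NEW=0, ERR=54982688853/536870912
(2,0): OLD=1055603/8192 → NEW=255, ERR=-1033357/8192
(2,1): OLD=23323649/262144 → NEW=0, ERR=23323649/262144
(2,2): OLD=787901955/4194304 → NEW=255, ERR=-281645565/4194304
(2,3): OLD=3727766507/33554432 → NEW=0, ERR=3727766507/33554432
(2,4): OLD=51634632075/268435456 → NEW=255, ERR=-16816409205/268435456
(2,5): OLD=1098798879369/8589934592 → NEW=0, ERR=1098798879369/8589934592
(2,6): OLD=25296980367183/137438953472 → NEW=255, ERR=-9749952768177/137438953472
(3,0): OLD=475059171/4194304 → NEW=0, ERR=475059171/4194304
(3,1): OLD=6203612615/33554432 → NEW=255, ERR=-2352767545/33554432
(3,2): OLD=28918681237/268435456 → NEW=0, ERR=28918681237/268435456
(3,3): OLD=220016834827/1073741824 → NEW=255, ERR=-53787330293/1073741824
(3,4): OLD=15452980171747/137438953472 → NEW=0, ERR=15452980171747/137438953472
(3,5): OLD=214347386083577/1099511627776 → NEW=255, ERR=-66028078999303/1099511627776
(3,6): OLD=1751357639055271/17592186044416 → NEW=0, ERR=1751357639055271/17592186044416
(4,0): OLD=103212119245/536870912 → NEW=255, ERR=-33689963315/536870912
(4,1): OLD=1347866806473/8589934592 → NEW=255, ERR=-842566514487/8589934592
(4,2): OLD=20475318975143/137438953472 → NEW=255, ERR=-14571614160217/137438953472
(4,3): OLD=152585569005021/1099511627776 → NEW=255, ERR=-127789896077859/1099511627776
(4,4): OLD=1327306572573111/8796093022208 → NEW=255, ERR=-915697148089929/8796093022208
(4,5): OLD=39514068817153607/281474976710656 → NEW=255, ERR=-32262050244063673/281474976710656
(4,6): OLD=708019004118843681/4503599627370496 → NEW=255, ERR=-440398900860632799/4503599627370496
(5,0): OLD=24051600480875/137438953472 → NEW=255, ERR=-10995332654485/137438953472
(5,1): OLD=124844799023705/1099511627776 → NEW=0, ERR=124844799023705/1099511627776
(5,2): OLD=1685522295842895/8796093022208 → NEW=255, ERR=-557481424820145/8796093022208
(5,3): OLD=8923197202863563/70368744177664 → NEW=0, ERR=8923197202863563/70368744177664
(5,4): OLD=951118732997065833/4503599627370496 → NEW=255, ERR=-197299171982410647/4503599627370496
(5,5): OLD=5014260614250153785/36028797018963968 → NEW=255, ERR=-4173082625585658055/36028797018963968
(5,6): OLD=75864288661988098871/576460752303423488 → NEW=255, ERR=-71133203175384890569/576460752303423488
(6,0): OLD=4420728532217795/17592186044416 → NEW=255, ERR=-65278909108285/17592186044416
(6,1): OLD=76554459490660735/281474976710656 → NEW=255, ERR=4778340429443455/281474976710656
(6,2): OLD=1204686297234565725/4503599627370496 → NEW=255, ERR=56268392255089245/4503599627370496
(6,3): OLD=10373330162459221187/36028797018963968 → NEW=255, ERR=1185986922623409347/36028797018963968
(6,4): OLD=17143877437291988141/72057594037927936 → NEW=255, ERR=-1230809042379635539/72057594037927936
(6,5): OLD=1655193817216823707085/9223372036854775808 → NEW=255, ERR=-696766052181144123955/9223372036854775808
(6,6): OLD=25995030138918756721355/147573952589676412928 → NEW=255, ERR=-11636327771448728575285/147573952589676412928
Output grid:
  Row 0: .......  (7 black, running=7)
  Row 1: .......  (7 black, running=14)
  Row 2: #.#.#.#  (3 black, running=17)
  Row 3: .#.#.#.  (4 black, running=21)
  Row 4: #######  (0 black, running=21)
  Row 5: #.#.###  (2 black, running=23)
  Row 6: #######  (0 black, running=23)

Answer: 23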